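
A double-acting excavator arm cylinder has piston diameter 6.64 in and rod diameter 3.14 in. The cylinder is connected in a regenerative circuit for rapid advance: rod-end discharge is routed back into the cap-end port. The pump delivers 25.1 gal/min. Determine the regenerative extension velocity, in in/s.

v ≈ 12.5 in/s

In regeneration the rod-end outflow joins the pump flow into the cap end, so the net volume the pump must supply per unit advance equals the rod cross-section area.
Rod cross-section A_rod = π/4 × (3.14 in)² = 7.744 in^2
v = Q_pump / A_rod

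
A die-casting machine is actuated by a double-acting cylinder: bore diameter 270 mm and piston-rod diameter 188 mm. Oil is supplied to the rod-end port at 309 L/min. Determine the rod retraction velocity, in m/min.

Rod-side annular area A_ann = π/4 × (270² − 188²) = 29500 mm^2
Flow into the rod-end port fills the annular volume.
v = Q / A

v ≈ 10.5 m/min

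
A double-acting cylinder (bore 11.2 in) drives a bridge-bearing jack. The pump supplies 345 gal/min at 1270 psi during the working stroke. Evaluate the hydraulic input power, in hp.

Hydraulic power = P × Q

W ≈ 256 hp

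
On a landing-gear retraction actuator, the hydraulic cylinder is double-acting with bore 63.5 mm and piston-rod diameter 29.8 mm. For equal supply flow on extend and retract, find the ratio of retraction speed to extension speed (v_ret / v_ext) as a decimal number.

Cap-side area A_cap = π/4 × (63.5 mm)² = 3167 mm^2
Rod-side annular area A_ann = π/4 × (63.5² − 29.8²) = 2469 mm^2
For equal Q, v ∝ 1/A, so v_ret/v_ext = A_cap/A_ann.

v_ret/v_ext ≈ 1.28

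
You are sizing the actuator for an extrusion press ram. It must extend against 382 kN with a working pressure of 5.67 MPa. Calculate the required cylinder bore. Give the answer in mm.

D ≈ 293 mm

Extension force acts on the full piston face: F = P × (π/4)D².
D = √(4F / (πP)) = √(4 × 382 kN / (π × 5.67 MPa))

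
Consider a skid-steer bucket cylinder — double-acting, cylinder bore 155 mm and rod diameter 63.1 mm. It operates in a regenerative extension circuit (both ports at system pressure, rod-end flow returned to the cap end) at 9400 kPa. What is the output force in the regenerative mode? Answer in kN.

With equal pressure on both faces, forces on the annular region cancel; the net push is pressure × rod cross-section.
Rod cross-section A_rod = π/4 × (63.1 mm)² = 3127 mm^2
F = P × A_rod

F ≈ 29.4 kN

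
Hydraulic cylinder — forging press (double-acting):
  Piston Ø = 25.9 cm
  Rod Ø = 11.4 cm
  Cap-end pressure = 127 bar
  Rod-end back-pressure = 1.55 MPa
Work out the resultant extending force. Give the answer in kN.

Cap-side area A_cap = π/4 × (25.9 cm)² = 526.9 cm^2
Rod-side annular area A_ann = π/4 × (25.9² − 11.4²) = 424.8 cm^2
Net thrust = P_cap·A_cap − P_rod·A_ann = 669.1 kN − 65.84 kN

F ≈ 603 kN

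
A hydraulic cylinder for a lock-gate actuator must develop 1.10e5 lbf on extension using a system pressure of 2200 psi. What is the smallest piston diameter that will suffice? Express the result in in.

D ≈ 7.98 in

Extension force acts on the full piston face: F = P × (π/4)D².
D = √(4F / (πP)) = √(4 × 1.10e5 lbf / (π × 2200 psi))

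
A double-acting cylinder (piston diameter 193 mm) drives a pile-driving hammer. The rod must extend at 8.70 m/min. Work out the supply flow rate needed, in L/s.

Cap-side area A_cap = π/4 × (193 mm)² = 29260 mm^2
Q = A × v

Q ≈ 4.24 L/s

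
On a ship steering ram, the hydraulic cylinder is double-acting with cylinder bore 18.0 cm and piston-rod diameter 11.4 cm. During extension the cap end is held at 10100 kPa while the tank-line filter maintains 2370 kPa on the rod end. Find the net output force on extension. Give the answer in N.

Cap-side area A_cap = π/4 × (18.0 cm)² = 254.5 cm^2
Rod-side annular area A_ann = π/4 × (18.0² − 11.4²) = 152.4 cm^2
Net thrust = P_cap·A_cap − P_rod·A_ann = 2.570e5 N − 36120 N

F ≈ 2.21e5 N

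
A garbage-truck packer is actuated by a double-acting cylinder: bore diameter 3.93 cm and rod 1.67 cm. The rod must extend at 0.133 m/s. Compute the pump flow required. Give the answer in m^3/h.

Q ≈ 0.581 m^3/h

Cap-side area A_cap = π/4 × (3.93 cm)² = 12.13 cm^2
Q = A × v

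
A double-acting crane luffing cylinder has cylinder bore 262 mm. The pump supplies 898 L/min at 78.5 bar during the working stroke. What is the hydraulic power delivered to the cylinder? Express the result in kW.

W ≈ 117 kW

Hydraulic power = P × Q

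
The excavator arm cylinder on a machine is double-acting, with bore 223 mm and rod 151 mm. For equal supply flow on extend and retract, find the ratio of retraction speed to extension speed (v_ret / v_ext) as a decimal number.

v_ret/v_ext ≈ 1.85

Cap-side area A_cap = π/4 × (223 mm)² = 39060 mm^2
Rod-side annular area A_ann = π/4 × (223² − 151²) = 21150 mm^2
For equal Q, v ∝ 1/A, so v_ret/v_ext = A_cap/A_ann.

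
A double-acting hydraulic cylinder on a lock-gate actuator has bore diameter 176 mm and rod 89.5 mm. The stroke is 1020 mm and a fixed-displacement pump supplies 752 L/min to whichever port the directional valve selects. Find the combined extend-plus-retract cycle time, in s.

t ≈ 3.45 s

Cap-side area A_cap = π/4 × (176 mm)² = 24330 mm^2
Rod-side annular area A_ann = π/4 × (176² − 89.5²) = 18040 mm^2
t_ext = A_cap·L/Q = 1.980 s
t_ret = A_ann·L/Q = 1.468 s
t_cycle = t_ext + t_ret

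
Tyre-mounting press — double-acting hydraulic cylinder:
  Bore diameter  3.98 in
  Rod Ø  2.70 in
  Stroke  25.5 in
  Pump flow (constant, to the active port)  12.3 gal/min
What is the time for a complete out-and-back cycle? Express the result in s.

Cap-side area A_cap = π/4 × (3.98 in)² = 12.44 in^2
Rod-side annular area A_ann = π/4 × (3.98² − 2.70²) = 6.715 in^2
t_ext = A_cap·L/Q = 6.699 s
t_ret = A_ann·L/Q = 3.616 s
t_cycle = t_ext + t_ret

t ≈ 10.3 s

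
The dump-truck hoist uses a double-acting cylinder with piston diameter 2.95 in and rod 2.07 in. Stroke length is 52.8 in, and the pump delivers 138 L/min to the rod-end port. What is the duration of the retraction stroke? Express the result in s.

t ≈ 1.31 s

Rod-side annular area A_ann = π/4 × (2.95² − 2.07²) = 3.470 in^2
Swept volume V = A × L; t = V / Q = A·L / Q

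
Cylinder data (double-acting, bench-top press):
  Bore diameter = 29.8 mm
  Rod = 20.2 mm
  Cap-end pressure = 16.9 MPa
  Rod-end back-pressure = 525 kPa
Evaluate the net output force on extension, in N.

Cap-side area A_cap = π/4 × (29.8 mm)² = 697.5 mm^2
Rod-side annular area A_ann = π/4 × (29.8² − 20.2²) = 377.0 mm^2
Net thrust = P_cap·A_cap − P_rod·A_ann = 11790 N − 197.9 N

F ≈ 11600 N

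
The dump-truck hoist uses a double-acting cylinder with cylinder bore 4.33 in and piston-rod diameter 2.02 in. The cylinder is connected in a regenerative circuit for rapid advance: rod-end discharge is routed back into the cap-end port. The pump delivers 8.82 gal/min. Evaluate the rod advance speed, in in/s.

In regeneration the rod-end outflow joins the pump flow into the cap end, so the net volume the pump must supply per unit advance equals the rod cross-section area.
Rod cross-section A_rod = π/4 × (2.02 in)² = 3.205 in^2
v = Q_pump / A_rod

v ≈ 10.6 in/s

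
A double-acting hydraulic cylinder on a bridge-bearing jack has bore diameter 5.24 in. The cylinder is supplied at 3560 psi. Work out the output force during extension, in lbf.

F ≈ 76800 lbf

Cap-side area A_cap = π/4 × (5.24 in)² = 21.57 in^2
F = P × A_cap = 3560 psi × A_cap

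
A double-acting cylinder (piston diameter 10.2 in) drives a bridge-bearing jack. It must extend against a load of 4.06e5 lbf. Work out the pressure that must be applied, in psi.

Cap-side area A_cap = π/4 × (10.2 in)² = 81.71 in^2
P = F / A = 4.06e5 lbf / A

P ≈ 4970 psi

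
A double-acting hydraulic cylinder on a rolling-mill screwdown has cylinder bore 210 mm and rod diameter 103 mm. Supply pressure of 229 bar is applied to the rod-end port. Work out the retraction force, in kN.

F ≈ 602 kN

Rod-side annular area A_ann = π/4 × (210² − 103²) = 26300 mm^2
On retraction the pressure acts on the annular area (bore minus rod).
F = P × A_ann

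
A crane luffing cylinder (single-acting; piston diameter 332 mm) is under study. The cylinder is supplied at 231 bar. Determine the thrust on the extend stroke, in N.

F ≈ 2.00e6 N

Cap-side area A_cap = π/4 × (332 mm)² = 86570 mm^2
F = P × A_cap = 231 bar × A_cap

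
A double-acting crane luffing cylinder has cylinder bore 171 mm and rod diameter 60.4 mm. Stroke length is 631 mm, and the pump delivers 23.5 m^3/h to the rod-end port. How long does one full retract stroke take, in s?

t ≈ 1.94 s

Rod-side annular area A_ann = π/4 × (171² − 60.4²) = 20100 mm^2
Swept volume V = A × L; t = V / Q = A·L / Q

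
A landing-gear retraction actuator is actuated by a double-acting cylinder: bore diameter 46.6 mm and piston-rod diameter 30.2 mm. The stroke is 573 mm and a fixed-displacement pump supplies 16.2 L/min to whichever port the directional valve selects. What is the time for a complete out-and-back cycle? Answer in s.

Cap-side area A_cap = π/4 × (46.6 mm)² = 1706 mm^2
Rod-side annular area A_ann = π/4 × (46.6² − 30.2²) = 989.2 mm^2
t_ext = A_cap·L/Q = 3.620 s
t_ret = A_ann·L/Q = 2.099 s
t_cycle = t_ext + t_ret

t ≈ 5.72 s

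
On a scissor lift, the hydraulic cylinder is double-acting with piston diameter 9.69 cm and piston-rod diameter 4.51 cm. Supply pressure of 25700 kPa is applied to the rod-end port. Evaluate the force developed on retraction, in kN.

F ≈ 148 kN

Rod-side annular area A_ann = π/4 × (9.69² − 4.51²) = 57.77 cm^2
On retraction the pressure acts on the annular area (bore minus rod).
F = P × A_ann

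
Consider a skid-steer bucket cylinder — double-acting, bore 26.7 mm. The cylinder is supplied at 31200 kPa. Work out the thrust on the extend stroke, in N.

F ≈ 17500 N

Cap-side area A_cap = π/4 × (26.7 mm)² = 559.9 mm^2
F = P × A_cap = 31200 kPa × A_cap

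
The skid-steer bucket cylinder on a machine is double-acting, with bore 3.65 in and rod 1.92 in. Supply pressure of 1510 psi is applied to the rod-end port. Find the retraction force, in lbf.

Rod-side annular area A_ann = π/4 × (3.65² − 1.92²) = 7.568 in^2
On retraction the pressure acts on the annular area (bore minus rod).
F = P × A_ann

F ≈ 11400 lbf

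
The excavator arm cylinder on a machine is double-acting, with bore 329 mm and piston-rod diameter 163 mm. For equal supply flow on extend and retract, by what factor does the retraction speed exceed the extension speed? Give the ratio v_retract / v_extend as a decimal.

v_ret/v_ext ≈ 1.33

Cap-side area A_cap = π/4 × (329 mm)² = 85010 mm^2
Rod-side annular area A_ann = π/4 × (329² − 163²) = 64150 mm^2
For equal Q, v ∝ 1/A, so v_ret/v_ext = A_cap/A_ann.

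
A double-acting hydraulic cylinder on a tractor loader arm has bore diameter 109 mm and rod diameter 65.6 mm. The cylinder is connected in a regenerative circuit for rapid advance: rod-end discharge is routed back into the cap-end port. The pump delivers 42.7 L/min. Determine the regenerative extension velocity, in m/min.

v ≈ 12.6 m/min

In regeneration the rod-end outflow joins the pump flow into the cap end, so the net volume the pump must supply per unit advance equals the rod cross-section area.
Rod cross-section A_rod = π/4 × (65.6 mm)² = 3380 mm^2
v = Q_pump / A_rod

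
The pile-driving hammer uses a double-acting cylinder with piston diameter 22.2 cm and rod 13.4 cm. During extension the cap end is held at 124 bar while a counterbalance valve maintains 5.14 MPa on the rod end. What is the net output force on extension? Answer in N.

Cap-side area A_cap = π/4 × (22.2 cm)² = 387.1 cm^2
Rod-side annular area A_ann = π/4 × (22.2² − 13.4²) = 246.0 cm^2
Net thrust = P_cap·A_cap − P_rod·A_ann = 4.800e5 N − 1.265e5 N

F ≈ 3.54e5 N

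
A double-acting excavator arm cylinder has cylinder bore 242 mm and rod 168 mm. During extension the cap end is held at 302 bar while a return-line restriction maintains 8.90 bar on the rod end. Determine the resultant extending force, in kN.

Cap-side area A_cap = π/4 × (242 mm)² = 46000 mm^2
Rod-side annular area A_ann = π/4 × (242² − 168²) = 23830 mm^2
Net thrust = P_cap·A_cap − P_rod·A_ann = 1389 kN − 21.21 kN

F ≈ 1370 kN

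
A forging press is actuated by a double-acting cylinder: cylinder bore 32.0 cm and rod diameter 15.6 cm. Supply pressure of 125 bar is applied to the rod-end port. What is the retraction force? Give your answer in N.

Rod-side annular area A_ann = π/4 × (32.0² − 15.6²) = 613.1 cm^2
On retraction the pressure acts on the annular area (bore minus rod).
F = P × A_ann

F ≈ 7.66e5 N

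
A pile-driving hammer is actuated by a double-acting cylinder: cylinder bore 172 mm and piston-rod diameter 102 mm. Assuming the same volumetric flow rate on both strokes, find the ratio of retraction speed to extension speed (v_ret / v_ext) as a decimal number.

Cap-side area A_cap = π/4 × (172 mm)² = 23240 mm^2
Rod-side annular area A_ann = π/4 × (172² − 102²) = 15060 mm^2
For equal Q, v ∝ 1/A, so v_ret/v_ext = A_cap/A_ann.

v_ret/v_ext ≈ 1.54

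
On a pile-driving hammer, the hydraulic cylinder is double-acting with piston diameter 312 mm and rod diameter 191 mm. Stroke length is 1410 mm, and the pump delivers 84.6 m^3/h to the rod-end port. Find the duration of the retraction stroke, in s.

Rod-side annular area A_ann = π/4 × (312² − 191²) = 47800 mm^2
Swept volume V = A × L; t = V / Q = A·L / Q

t ≈ 2.87 s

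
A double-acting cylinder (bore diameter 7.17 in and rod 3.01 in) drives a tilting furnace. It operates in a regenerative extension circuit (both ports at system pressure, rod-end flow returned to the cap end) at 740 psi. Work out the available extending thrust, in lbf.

F ≈ 5270 lbf

With equal pressure on both faces, forces on the annular region cancel; the net push is pressure × rod cross-section.
Rod cross-section A_rod = π/4 × (3.01 in)² = 7.116 in^2
F = P × A_rod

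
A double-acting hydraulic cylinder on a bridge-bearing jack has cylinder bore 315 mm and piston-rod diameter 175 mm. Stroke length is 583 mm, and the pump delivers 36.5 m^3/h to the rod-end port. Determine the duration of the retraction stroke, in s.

t ≈ 3.10 s

Rod-side annular area A_ann = π/4 × (315² − 175²) = 53880 mm^2
Swept volume V = A × L; t = V / Q = A·L / Q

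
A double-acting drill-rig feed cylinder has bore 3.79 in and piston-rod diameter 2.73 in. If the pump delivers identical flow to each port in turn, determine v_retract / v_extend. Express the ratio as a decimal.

Cap-side area A_cap = π/4 × (3.79 in)² = 11.28 in^2
Rod-side annular area A_ann = π/4 × (3.79² − 2.73²) = 5.428 in^2
For equal Q, v ∝ 1/A, so v_ret/v_ext = A_cap/A_ann.

v_ret/v_ext ≈ 2.08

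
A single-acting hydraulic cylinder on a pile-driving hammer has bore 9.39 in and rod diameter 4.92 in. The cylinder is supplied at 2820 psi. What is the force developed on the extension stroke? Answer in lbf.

Cap-side area A_cap = π/4 × (9.39 in)² = 69.25 in^2
F = P × A_cap = 2820 psi × A_cap

F ≈ 1.95e5 lbf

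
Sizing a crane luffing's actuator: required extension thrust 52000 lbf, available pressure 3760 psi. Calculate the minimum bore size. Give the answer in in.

D ≈ 4.20 in

Extension force acts on the full piston face: F = P × (π/4)D².
D = √(4F / (πP)) = √(4 × 52000 lbf / (π × 3760 psi))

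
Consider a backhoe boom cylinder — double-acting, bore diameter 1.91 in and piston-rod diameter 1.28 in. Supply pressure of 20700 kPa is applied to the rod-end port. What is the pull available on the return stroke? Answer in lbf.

Rod-side annular area A_ann = π/4 × (1.91² − 1.28²) = 1.578 in^2
On retraction the pressure acts on the annular area (bore minus rod).
F = P × A_ann

F ≈ 4740 lbf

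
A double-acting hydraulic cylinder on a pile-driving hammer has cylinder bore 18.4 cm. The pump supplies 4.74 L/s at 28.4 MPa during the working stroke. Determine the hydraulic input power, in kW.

W ≈ 135 kW

Hydraulic power = P × Q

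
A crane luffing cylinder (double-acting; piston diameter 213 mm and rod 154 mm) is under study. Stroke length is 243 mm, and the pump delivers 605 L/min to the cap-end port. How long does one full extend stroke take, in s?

t ≈ 0.859 s

Cap-side area A_cap = π/4 × (213 mm)² = 35630 mm^2
Swept volume V = A × L; t = V / Q = A·L / Q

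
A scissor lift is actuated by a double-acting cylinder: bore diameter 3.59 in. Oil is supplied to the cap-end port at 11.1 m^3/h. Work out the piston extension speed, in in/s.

Cap-side area A_cap = π/4 × (3.59 in)² = 10.12 in^2
v = Q / A

v ≈ 18.6 in/s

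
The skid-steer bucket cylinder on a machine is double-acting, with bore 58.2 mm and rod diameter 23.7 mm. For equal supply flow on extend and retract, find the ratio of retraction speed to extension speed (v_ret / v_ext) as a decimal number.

v_ret/v_ext ≈ 1.20

Cap-side area A_cap = π/4 × (58.2 mm)² = 2660 mm^2
Rod-side annular area A_ann = π/4 × (58.2² − 23.7²) = 2219 mm^2
For equal Q, v ∝ 1/A, so v_ret/v_ext = A_cap/A_ann.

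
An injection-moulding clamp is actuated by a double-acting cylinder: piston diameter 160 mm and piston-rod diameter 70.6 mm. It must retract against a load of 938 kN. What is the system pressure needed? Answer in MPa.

Rod-side annular area A_ann = π/4 × (160² − 70.6²) = 16190 mm^2
Retraction: pressure acts on the annular area.
P = F / A = 938 kN / A

P ≈ 57.9 MPa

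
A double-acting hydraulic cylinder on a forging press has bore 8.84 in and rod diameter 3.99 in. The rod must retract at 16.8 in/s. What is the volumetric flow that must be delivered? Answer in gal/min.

Q ≈ 213 gal/min

Rod-side annular area A_ann = π/4 × (8.84² − 3.99²) = 48.87 in^2
Q = A × v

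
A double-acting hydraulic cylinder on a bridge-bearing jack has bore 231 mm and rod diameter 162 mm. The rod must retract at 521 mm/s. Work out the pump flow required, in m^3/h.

Rod-side annular area A_ann = π/4 × (231² − 162²) = 21300 mm^2
Q = A × v

Q ≈ 39.9 m^3/h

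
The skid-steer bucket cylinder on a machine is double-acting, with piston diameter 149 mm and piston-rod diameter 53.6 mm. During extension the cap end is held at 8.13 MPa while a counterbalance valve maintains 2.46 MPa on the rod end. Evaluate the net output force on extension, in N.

F ≈ 1.04e5 N

Cap-side area A_cap = π/4 × (149 mm)² = 17440 mm^2
Rod-side annular area A_ann = π/4 × (149² − 53.6²) = 15180 mm^2
Net thrust = P_cap·A_cap − P_rod·A_ann = 1.418e5 N − 37340 N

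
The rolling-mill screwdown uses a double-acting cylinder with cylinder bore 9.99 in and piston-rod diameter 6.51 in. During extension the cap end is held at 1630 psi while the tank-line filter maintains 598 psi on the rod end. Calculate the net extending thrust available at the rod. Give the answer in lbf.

F ≈ 1.01e5 lbf

Cap-side area A_cap = π/4 × (9.99 in)² = 78.38 in^2
Rod-side annular area A_ann = π/4 × (9.99² − 6.51²) = 45.10 in^2
Net thrust = P_cap·A_cap − P_rod·A_ann = 1.278e5 lbf − 26970 lbf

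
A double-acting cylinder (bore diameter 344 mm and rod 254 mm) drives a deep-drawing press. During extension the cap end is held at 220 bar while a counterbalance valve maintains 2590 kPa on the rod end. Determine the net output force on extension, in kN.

Cap-side area A_cap = π/4 × (344 mm)² = 92940 mm^2
Rod-side annular area A_ann = π/4 × (344² − 254²) = 42270 mm^2
Net thrust = P_cap·A_cap − P_rod·A_ann = 2045 kN − 109.5 kN

F ≈ 1940 kN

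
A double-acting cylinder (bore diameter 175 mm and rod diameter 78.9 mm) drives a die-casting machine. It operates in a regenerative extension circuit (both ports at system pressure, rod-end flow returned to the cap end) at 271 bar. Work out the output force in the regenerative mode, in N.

With equal pressure on both faces, forces on the annular region cancel; the net push is pressure × rod cross-section.
Rod cross-section A_rod = π/4 × (78.9 mm)² = 4889 mm^2
F = P × A_rod

F ≈ 1.32e5 N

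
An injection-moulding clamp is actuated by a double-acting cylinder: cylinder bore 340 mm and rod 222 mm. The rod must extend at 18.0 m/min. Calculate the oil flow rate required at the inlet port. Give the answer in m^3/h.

Q ≈ 98.1 m^3/h

Cap-side area A_cap = π/4 × (340 mm)² = 90790 mm^2
Q = A × v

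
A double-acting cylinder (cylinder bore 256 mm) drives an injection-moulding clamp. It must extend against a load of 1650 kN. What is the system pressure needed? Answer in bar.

Cap-side area A_cap = π/4 × (256 mm)² = 51470 mm^2
P = F / A = 1650 kN / A

P ≈ 321 bar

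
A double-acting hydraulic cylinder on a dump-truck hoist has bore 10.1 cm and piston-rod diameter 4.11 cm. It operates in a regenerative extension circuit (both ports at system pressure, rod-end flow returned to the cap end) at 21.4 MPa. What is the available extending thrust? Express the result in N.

F ≈ 28400 N

With equal pressure on both faces, forces on the annular region cancel; the net push is pressure × rod cross-section.
Rod cross-section A_rod = π/4 × (4.11 cm)² = 13.27 cm^2
F = P × A_rod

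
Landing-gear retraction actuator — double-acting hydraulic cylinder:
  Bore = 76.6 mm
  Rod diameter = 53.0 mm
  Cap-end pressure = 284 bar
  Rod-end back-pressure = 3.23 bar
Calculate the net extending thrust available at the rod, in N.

F ≈ 1.30e5 N

Cap-side area A_cap = π/4 × (76.6 mm)² = 4608 mm^2
Rod-side annular area A_ann = π/4 × (76.6² − 53.0²) = 2402 mm^2
Net thrust = P_cap·A_cap − P_rod·A_ann = 1.309e5 N − 775.9 N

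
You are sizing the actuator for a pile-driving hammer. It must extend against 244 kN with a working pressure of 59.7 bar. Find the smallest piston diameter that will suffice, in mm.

D ≈ 228 mm

Extension force acts on the full piston face: F = P × (π/4)D².
D = √(4F / (πP)) = √(4 × 244 kN / (π × 59.7 bar))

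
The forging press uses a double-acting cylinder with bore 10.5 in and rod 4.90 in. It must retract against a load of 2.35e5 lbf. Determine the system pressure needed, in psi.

P ≈ 3470 psi

Rod-side annular area A_ann = π/4 × (10.5² − 4.90²) = 67.73 in^2
Retraction: pressure acts on the annular area.
P = F / A = 2.35e5 lbf / A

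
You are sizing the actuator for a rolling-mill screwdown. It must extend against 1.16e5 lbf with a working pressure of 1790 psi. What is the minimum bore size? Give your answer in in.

Extension force acts on the full piston face: F = P × (π/4)D².
D = √(4F / (πP)) = √(4 × 1.16e5 lbf / (π × 1790 psi))

D ≈ 9.08 in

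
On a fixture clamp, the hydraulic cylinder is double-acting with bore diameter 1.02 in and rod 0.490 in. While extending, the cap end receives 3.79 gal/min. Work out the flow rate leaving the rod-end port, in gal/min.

Cap-side area A_cap = π/4 × (1.02 in)² = 0.8171 in^2
Rod-side annular area A_ann = π/4 × (1.02² − 0.490²) = 0.6286 in^2
Piston speed v = Q_in/A_cap; rod-end outflow Q_out = v × A_ann = Q_in × A_ann/A_cap.

Q_out ≈ 2.92 gal/min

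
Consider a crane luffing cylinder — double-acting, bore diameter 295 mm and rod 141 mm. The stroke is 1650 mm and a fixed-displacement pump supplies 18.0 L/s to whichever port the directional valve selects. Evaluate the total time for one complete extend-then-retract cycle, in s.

t ≈ 11.1 s

Cap-side area A_cap = π/4 × (295 mm)² = 68350 mm^2
Rod-side annular area A_ann = π/4 × (295² − 141²) = 52730 mm^2
t_ext = A_cap·L/Q = 6.265 s
t_ret = A_ann·L/Q = 4.834 s
t_cycle = t_ext + t_ret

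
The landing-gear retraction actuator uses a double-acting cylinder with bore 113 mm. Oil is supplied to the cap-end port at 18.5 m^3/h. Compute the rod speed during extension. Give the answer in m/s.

Cap-side area A_cap = π/4 × (113 mm)² = 10030 mm^2
v = Q / A

v ≈ 0.512 m/s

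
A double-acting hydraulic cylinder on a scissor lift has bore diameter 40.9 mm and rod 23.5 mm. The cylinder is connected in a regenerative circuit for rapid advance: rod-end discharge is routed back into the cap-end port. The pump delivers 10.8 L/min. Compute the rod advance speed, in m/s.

v ≈ 0.415 m/s

In regeneration the rod-end outflow joins the pump flow into the cap end, so the net volume the pump must supply per unit advance equals the rod cross-section area.
Rod cross-section A_rod = π/4 × (23.5 mm)² = 433.7 mm^2
v = Q_pump / A_rod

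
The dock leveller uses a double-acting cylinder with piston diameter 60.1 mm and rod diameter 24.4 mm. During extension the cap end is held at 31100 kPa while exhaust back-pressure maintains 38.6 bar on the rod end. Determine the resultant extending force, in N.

F ≈ 79100 N

Cap-side area A_cap = π/4 × (60.1 mm)² = 2837 mm^2
Rod-side annular area A_ann = π/4 × (60.1² − 24.4²) = 2369 mm^2
Net thrust = P_cap·A_cap − P_rod·A_ann = 88230 N − 9145 N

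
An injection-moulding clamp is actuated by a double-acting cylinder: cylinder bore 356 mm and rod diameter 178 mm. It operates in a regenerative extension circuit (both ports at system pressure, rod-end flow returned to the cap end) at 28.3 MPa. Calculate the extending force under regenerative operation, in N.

F ≈ 7.04e5 N

With equal pressure on both faces, forces on the annular region cancel; the net push is pressure × rod cross-section.
Rod cross-section A_rod = π/4 × (178 mm)² = 24880 mm^2
F = P × A_rod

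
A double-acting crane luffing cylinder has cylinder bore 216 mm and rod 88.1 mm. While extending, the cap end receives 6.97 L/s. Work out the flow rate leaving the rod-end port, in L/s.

Q_out ≈ 5.81 L/s

Cap-side area A_cap = π/4 × (216 mm)² = 36640 mm^2
Rod-side annular area A_ann = π/4 × (216² − 88.1²) = 30550 mm^2
Piston speed v = Q_in/A_cap; rod-end outflow Q_out = v × A_ann = Q_in × A_ann/A_cap.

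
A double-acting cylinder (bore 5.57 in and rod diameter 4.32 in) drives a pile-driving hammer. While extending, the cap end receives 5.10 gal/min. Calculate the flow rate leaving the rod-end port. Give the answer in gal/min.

Q_out ≈ 2.03 gal/min

Cap-side area A_cap = π/4 × (5.57 in)² = 24.37 in^2
Rod-side annular area A_ann = π/4 × (5.57² − 4.32²) = 9.709 in^2
Piston speed v = Q_in/A_cap; rod-end outflow Q_out = v × A_ann = Q_in × A_ann/A_cap.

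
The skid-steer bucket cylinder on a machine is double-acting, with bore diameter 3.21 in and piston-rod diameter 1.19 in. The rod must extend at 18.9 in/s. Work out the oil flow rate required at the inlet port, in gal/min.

Q ≈ 39.7 gal/min

Cap-side area A_cap = π/4 × (3.21 in)² = 8.093 in^2
Q = A × v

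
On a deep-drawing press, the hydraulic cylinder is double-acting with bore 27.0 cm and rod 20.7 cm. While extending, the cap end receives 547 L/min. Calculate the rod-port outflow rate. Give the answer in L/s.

Cap-side area A_cap = π/4 × (27.0 cm)² = 572.6 cm^2
Rod-side annular area A_ann = π/4 × (27.0² − 20.7²) = 236.0 cm^2
Piston speed v = Q_in/A_cap; rod-end outflow Q_out = v × A_ann = Q_in × A_ann/A_cap.

Q_out ≈ 3.76 L/s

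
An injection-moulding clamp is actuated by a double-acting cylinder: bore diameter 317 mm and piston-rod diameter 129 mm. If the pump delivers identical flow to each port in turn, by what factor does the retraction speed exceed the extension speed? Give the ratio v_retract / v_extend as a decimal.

v_ret/v_ext ≈ 1.20

Cap-side area A_cap = π/4 × (317 mm)² = 78920 mm^2
Rod-side annular area A_ann = π/4 × (317² − 129²) = 65850 mm^2
For equal Q, v ∝ 1/A, so v_ret/v_ext = A_cap/A_ann.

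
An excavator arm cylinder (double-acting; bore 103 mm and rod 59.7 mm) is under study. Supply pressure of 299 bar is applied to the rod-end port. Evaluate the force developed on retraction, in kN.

Rod-side annular area A_ann = π/4 × (103² − 59.7²) = 5533 mm^2
On retraction the pressure acts on the annular area (bore minus rod).
F = P × A_ann

F ≈ 165 kN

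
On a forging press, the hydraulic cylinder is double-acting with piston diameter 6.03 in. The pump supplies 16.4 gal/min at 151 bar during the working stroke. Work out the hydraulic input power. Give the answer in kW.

Hydraulic power = P × Q

W ≈ 15.6 kW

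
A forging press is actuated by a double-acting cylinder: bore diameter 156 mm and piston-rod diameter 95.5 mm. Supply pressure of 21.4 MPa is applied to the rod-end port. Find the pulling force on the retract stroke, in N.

F ≈ 2.56e5 N

Rod-side annular area A_ann = π/4 × (156² − 95.5²) = 11950 mm^2
On retraction the pressure acts on the annular area (bore minus rod).
F = P × A_ann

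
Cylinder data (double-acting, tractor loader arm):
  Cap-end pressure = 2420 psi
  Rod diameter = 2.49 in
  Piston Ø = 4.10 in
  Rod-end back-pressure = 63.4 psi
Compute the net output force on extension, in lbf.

F ≈ 31400 lbf

Cap-side area A_cap = π/4 × (4.10 in)² = 13.20 in^2
Rod-side annular area A_ann = π/4 × (4.10² − 2.49²) = 8.333 in^2
Net thrust = P_cap·A_cap − P_rod·A_ann = 31950 lbf − 528.3 lbf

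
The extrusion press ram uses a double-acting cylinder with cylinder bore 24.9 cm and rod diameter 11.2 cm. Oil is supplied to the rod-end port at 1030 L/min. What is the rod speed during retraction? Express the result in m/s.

Rod-side annular area A_ann = π/4 × (24.9² − 11.2²) = 388.4 cm^2
Flow into the rod-end port fills the annular volume.
v = Q / A

v ≈ 0.442 m/s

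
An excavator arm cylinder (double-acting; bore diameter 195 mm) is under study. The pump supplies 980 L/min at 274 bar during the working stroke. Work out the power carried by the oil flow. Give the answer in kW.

W ≈ 448 kW

Hydraulic power = P × Q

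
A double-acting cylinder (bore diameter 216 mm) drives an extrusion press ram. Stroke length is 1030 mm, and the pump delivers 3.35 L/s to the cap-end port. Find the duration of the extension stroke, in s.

Cap-side area A_cap = π/4 × (216 mm)² = 36640 mm^2
Swept volume V = A × L; t = V / Q = A·L / Q

t ≈ 11.3 s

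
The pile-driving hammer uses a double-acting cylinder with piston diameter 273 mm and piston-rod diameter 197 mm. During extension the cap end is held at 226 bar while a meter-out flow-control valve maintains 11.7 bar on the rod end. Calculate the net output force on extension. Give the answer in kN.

Cap-side area A_cap = π/4 × (273 mm)² = 58530 mm^2
Rod-side annular area A_ann = π/4 × (273² − 197²) = 28050 mm^2
Net thrust = P_cap·A_cap − P_rod·A_ann = 1323 kN − 32.82 kN

F ≈ 1290 kN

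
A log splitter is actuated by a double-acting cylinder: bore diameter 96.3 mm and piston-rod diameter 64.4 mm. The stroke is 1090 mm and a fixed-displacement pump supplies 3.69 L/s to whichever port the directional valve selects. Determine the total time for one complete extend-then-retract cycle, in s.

t ≈ 3.34 s

Cap-side area A_cap = π/4 × (96.3 mm)² = 7284 mm^2
Rod-side annular area A_ann = π/4 × (96.3² − 64.4²) = 4026 mm^2
t_ext = A_cap·L/Q = 2.152 s
t_ret = A_ann·L/Q = 1.189 s
t_cycle = t_ext + t_ret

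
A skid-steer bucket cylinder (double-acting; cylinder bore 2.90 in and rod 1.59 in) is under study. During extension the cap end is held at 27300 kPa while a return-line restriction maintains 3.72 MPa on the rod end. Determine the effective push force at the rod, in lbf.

Cap-side area A_cap = π/4 × (2.90 in)² = 6.605 in^2
Rod-side annular area A_ann = π/4 × (2.90² − 1.59²) = 4.620 in^2
Net thrust = P_cap·A_cap − P_rod·A_ann = 26150 lbf − 2492 lbf

F ≈ 23700 lbf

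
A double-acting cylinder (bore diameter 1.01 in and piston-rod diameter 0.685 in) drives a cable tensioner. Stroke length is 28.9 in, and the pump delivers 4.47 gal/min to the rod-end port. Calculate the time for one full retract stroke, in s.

t ≈ 0.727 s

Rod-side annular area A_ann = π/4 × (1.01² − 0.685²) = 0.4327 in^2
Swept volume V = A × L; t = V / Q = A·L / Q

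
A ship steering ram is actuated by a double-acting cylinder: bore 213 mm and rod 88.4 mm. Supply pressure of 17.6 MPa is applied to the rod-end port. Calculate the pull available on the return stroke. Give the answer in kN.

F ≈ 519 kN

Rod-side annular area A_ann = π/4 × (213² − 88.4²) = 29500 mm^2
On retraction the pressure acts on the annular area (bore minus rod).
F = P × A_ann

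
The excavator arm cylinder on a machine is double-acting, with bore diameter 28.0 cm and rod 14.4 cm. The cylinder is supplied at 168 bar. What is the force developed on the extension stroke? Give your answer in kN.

Cap-side area A_cap = π/4 × (28.0 cm)² = 615.8 cm^2
F = P × A_cap = 168 bar × A_cap

F ≈ 1030 kN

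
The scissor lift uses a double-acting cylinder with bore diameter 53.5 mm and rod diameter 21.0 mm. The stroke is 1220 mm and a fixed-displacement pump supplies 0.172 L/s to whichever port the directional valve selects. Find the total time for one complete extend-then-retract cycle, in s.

t ≈ 29.4 s

Cap-side area A_cap = π/4 × (53.5 mm)² = 2248 mm^2
Rod-side annular area A_ann = π/4 × (53.5² − 21.0²) = 1902 mm^2
t_ext = A_cap·L/Q = 15.95 s
t_ret = A_ann·L/Q = 13.49 s
t_cycle = t_ext + t_ret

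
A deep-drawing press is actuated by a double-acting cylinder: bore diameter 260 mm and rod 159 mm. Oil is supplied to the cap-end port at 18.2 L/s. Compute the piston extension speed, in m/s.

Cap-side area A_cap = π/4 × (260 mm)² = 53090 mm^2
v = Q / A

v ≈ 0.343 m/s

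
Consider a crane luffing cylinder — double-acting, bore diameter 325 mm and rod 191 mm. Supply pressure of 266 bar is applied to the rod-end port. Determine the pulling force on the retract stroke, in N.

Rod-side annular area A_ann = π/4 × (325² − 191²) = 54310 mm^2
On retraction the pressure acts on the annular area (bore minus rod).
F = P × A_ann

F ≈ 1.44e6 N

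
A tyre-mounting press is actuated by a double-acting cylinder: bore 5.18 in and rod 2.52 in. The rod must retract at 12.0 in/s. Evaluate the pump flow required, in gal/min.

Rod-side annular area A_ann = π/4 × (5.18² − 2.52²) = 16.09 in^2
Q = A × v

Q ≈ 50.1 gal/min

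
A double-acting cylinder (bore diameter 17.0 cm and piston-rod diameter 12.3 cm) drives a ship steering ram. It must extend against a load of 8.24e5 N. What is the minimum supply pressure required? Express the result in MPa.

Cap-side area A_cap = π/4 × (17.0 cm)² = 227.0 cm^2
P = F / A = 8.24e5 N / A

P ≈ 36.3 MPa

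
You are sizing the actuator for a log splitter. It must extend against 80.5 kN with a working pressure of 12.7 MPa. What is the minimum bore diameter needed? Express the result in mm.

Extension force acts on the full piston face: F = P × (π/4)D².
D = √(4F / (πP)) = √(4 × 80.5 kN / (π × 12.7 MPa))

D ≈ 89.8 mm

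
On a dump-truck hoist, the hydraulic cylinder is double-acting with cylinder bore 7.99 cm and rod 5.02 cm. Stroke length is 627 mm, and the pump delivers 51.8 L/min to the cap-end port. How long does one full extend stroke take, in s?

t ≈ 3.64 s

Cap-side area A_cap = π/4 × (7.99 cm)² = 50.14 cm^2
Swept volume V = A × L; t = V / Q = A·L / Q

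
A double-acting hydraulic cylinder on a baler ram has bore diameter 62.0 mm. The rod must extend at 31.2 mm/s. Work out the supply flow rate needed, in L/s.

Cap-side area A_cap = π/4 × (62.0 mm)² = 3019 mm^2
Q = A × v

Q ≈ 0.0942 L/s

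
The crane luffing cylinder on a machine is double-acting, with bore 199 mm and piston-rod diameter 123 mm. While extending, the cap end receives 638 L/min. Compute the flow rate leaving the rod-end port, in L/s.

Q_out ≈ 6.57 L/s

Cap-side area A_cap = π/4 × (199 mm)² = 31100 mm^2
Rod-side annular area A_ann = π/4 × (199² − 123²) = 19220 mm^2
Piston speed v = Q_in/A_cap; rod-end outflow Q_out = v × A_ann = Q_in × A_ann/A_cap.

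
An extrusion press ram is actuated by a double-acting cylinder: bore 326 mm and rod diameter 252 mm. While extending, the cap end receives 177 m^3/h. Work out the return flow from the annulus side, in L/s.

Q_out ≈ 19.8 L/s

Cap-side area A_cap = π/4 × (326 mm)² = 83470 mm^2
Rod-side annular area A_ann = π/4 × (326² − 252²) = 33590 mm^2
Piston speed v = Q_in/A_cap; rod-end outflow Q_out = v × A_ann = Q_in × A_ann/A_cap.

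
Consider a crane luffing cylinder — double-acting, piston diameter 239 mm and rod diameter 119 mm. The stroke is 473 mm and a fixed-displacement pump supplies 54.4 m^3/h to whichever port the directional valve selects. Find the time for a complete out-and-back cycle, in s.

t ≈ 2.46 s

Cap-side area A_cap = π/4 × (239 mm)² = 44860 mm^2
Rod-side annular area A_ann = π/4 × (239² − 119²) = 33740 mm^2
t_ext = A_cap·L/Q = 1.404 s
t_ret = A_ann·L/Q = 1.056 s
t_cycle = t_ext + t_ret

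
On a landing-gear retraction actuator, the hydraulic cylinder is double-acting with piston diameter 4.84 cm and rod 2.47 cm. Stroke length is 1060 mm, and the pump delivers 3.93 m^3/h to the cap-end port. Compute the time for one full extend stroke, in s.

t ≈ 1.79 s

Cap-side area A_cap = π/4 × (4.84 cm)² = 18.40 cm^2
Swept volume V = A × L; t = V / Q = A·L / Q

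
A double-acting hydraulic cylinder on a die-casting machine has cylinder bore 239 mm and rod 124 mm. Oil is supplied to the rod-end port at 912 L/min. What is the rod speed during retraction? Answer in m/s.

v ≈ 0.464 m/s

Rod-side annular area A_ann = π/4 × (239² − 124²) = 32790 mm^2
Flow into the rod-end port fills the annular volume.
v = Q / A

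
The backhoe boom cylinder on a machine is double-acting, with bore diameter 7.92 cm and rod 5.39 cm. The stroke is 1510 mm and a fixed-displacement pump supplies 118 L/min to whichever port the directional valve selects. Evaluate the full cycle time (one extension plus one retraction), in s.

t ≈ 5.81 s

Cap-side area A_cap = π/4 × (7.92 cm)² = 49.27 cm^2
Rod-side annular area A_ann = π/4 × (7.92² − 5.39²) = 26.45 cm^2
t_ext = A_cap·L/Q = 3.783 s
t_ret = A_ann·L/Q = 2.031 s
t_cycle = t_ext + t_ret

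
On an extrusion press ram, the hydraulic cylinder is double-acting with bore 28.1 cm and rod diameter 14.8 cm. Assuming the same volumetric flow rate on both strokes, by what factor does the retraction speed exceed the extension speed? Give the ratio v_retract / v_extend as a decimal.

Cap-side area A_cap = π/4 × (28.1 cm)² = 620.2 cm^2
Rod-side annular area A_ann = π/4 × (28.1² − 14.8²) = 448.1 cm^2
For equal Q, v ∝ 1/A, so v_ret/v_ext = A_cap/A_ann.

v_ret/v_ext ≈ 1.38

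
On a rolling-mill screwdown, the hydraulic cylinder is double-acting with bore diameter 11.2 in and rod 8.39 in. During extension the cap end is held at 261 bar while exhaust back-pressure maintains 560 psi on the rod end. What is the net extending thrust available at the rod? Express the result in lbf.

Cap-side area A_cap = π/4 × (11.2 in)² = 98.52 in^2
Rod-side annular area A_ann = π/4 × (11.2² − 8.39²) = 43.23 in^2
Net thrust = P_cap·A_cap − P_rod·A_ann = 3.729e5 lbf − 24210 lbf

F ≈ 3.49e5 lbf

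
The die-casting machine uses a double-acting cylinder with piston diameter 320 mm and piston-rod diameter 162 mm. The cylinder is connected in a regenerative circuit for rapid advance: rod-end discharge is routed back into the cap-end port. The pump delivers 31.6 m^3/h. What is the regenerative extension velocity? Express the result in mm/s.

v ≈ 426 mm/s

In regeneration the rod-end outflow joins the pump flow into the cap end, so the net volume the pump must supply per unit advance equals the rod cross-section area.
Rod cross-section A_rod = π/4 × (162 mm)² = 20610 mm^2
v = Q_pump / A_rod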